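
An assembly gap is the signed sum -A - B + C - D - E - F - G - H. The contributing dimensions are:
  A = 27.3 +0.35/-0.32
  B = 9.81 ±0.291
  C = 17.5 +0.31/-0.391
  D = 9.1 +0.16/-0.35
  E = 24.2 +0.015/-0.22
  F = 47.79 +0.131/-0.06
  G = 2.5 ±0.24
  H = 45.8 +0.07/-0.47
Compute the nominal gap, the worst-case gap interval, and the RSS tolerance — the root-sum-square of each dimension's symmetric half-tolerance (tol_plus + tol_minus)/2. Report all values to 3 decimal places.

Stack each dimension's contribution:
  -A: nom -27.300 → Σnom=-27.300; wc +0.320/-0.350 → slack +0.320/-0.350; half-tol=0.335, Σhalf²=0.112225
  -B: nom -9.810 → Σnom=-37.110; wc +0.291/-0.291 → slack +0.611/-0.641; half-tol=0.291, Σhalf²=0.196906
  +C: nom +17.500 → Σnom=-19.610; wc +0.310/-0.391 → slack +0.921/-1.032; half-tol=0.351, Σhalf²=0.319756
  -D: nom -9.100 → Σnom=-28.710; wc +0.350/-0.160 → slack +1.271/-1.192; half-tol=0.255, Σhalf²=0.384781
  -E: nom -24.200 → Σnom=-52.910; wc +0.220/-0.015 → slack +1.491/-1.207; half-tol=0.117, Σhalf²=0.398587
  -F: nom -47.790 → Σnom=-100.700; wc +0.060/-0.131 → slack +1.551/-1.338; half-tol=0.096, Σhalf²=0.407708
  -G: nom -2.500 → Σnom=-103.200; wc +0.240/-0.240 → slack +1.791/-1.578; half-tol=0.240, Σhalf²=0.465308
  -H: nom -45.800 → Σnom=-149.000; wc +0.470/-0.070 → slack +2.261/-1.648; half-tol=0.270, Σhalf²=0.538208
Nominal = -149.000. Worst-case = [-149.000 - 1.648, -149.000 + 2.261] = [-150.648, -146.739]. RSS = √0.538208 = 0.734.

nominal=-149.000 wc=[-150.648,-146.739] rss=0.734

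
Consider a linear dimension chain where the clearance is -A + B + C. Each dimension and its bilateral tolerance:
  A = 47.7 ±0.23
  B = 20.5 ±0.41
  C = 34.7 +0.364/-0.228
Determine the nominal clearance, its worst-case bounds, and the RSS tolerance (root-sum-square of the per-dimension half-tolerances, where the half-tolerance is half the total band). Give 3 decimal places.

nominal=7.500 wc=[6.632,8.504] rss=0.556

Stack each dimension's contribution:
  -A: nom -47.700 → Σnom=-47.700; wc +0.230/-0.230 → slack +0.230/-0.230; half-tol=0.230, Σhalf²=0.052900
  +B: nom +20.500 → Σnom=-27.200; wc +0.410/-0.410 → slack +0.640/-0.640; half-tol=0.410, Σhalf²=0.221000
  +C: nom +34.700 → Σnom=7.500; wc +0.364/-0.228 → slack +1.004/-0.868; half-tol=0.296, Σhalf²=0.308616
Nominal = 7.500. Worst-case = [7.500 - 0.868, 7.500 + 1.004] = [6.632, 8.504]. RSS = √0.308616 = 0.556.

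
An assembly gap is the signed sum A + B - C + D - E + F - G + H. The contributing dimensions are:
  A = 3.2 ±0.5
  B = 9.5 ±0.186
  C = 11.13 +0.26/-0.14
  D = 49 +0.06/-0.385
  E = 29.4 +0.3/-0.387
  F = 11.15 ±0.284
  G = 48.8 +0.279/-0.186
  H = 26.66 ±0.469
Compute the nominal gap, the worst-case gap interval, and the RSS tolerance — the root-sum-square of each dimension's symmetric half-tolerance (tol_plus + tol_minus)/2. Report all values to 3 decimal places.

nominal=10.180 wc=[7.517,12.392] rss=0.920

Stack each dimension's contribution:
  +A: nom +3.200 → Σnom=3.200; wc +0.500/-0.500 → slack +0.500/-0.500; half-tol=0.500, Σhalf²=0.250000
  +B: nom +9.500 → Σnom=12.700; wc +0.186/-0.186 → slack +0.686/-0.686; half-tol=0.186, Σhalf²=0.284596
  -C: nom -11.130 → Σnom=1.570; wc +0.140/-0.260 → slack +0.826/-0.946; half-tol=0.200, Σhalf²=0.324596
  +D: nom +49.000 → Σnom=50.570; wc +0.060/-0.385 → slack +0.886/-1.331; half-tol=0.223, Σhalf²=0.374102
  -E: nom -29.400 → Σnom=21.170; wc +0.387/-0.300 → slack +1.273/-1.631; half-tol=0.344, Σhalf²=0.492094
  +F: nom +11.150 → Σnom=32.320; wc +0.284/-0.284 → slack +1.557/-1.915; half-tol=0.284, Σhalf²=0.572750
  -G: nom -48.800 → Σnom=-16.480; wc +0.186/-0.279 → slack +1.743/-2.194; half-tol=0.233, Σhalf²=0.626807
  +H: nom +26.660 → Σnom=10.180; wc +0.469/-0.469 → slack +2.212/-2.663; half-tol=0.469, Σhalf²=0.846768
Nominal = 10.180. Worst-case = [10.180 - 2.663, 10.180 + 2.212] = [7.517, 12.392]. RSS = √0.846768 = 0.920.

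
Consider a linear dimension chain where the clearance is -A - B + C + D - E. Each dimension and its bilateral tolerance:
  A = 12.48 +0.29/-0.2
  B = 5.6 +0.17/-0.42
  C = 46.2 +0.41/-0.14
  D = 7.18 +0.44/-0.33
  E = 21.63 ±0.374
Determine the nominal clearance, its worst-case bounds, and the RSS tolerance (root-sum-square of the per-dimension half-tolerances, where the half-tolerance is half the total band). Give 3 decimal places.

nominal=13.670 wc=[12.366,15.514] rss=0.715

Stack each dimension's contribution:
  -A: nom -12.480 → Σnom=-12.480; wc +0.200/-0.290 → slack +0.200/-0.290; half-tol=0.245, Σhalf²=0.060025
  -B: nom -5.600 → Σnom=-18.080; wc +0.420/-0.170 → slack +0.620/-0.460; half-tol=0.295, Σhalf²=0.147050
  +C: nom +46.200 → Σnom=28.120; wc +0.410/-0.140 → slack +1.030/-0.600; half-tol=0.275, Σhalf²=0.222675
  +D: nom +7.180 → Σnom=35.300; wc +0.440/-0.330 → slack +1.470/-0.930; half-tol=0.385, Σhalf²=0.370900
  -E: nom -21.630 → Σnom=13.670; wc +0.374/-0.374 → slack +1.844/-1.304; half-tol=0.374, Σhalf²=0.510776
Nominal = 13.670. Worst-case = [13.670 - 1.304, 13.670 + 1.844] = [12.366, 15.514]. RSS = √0.510776 = 0.715.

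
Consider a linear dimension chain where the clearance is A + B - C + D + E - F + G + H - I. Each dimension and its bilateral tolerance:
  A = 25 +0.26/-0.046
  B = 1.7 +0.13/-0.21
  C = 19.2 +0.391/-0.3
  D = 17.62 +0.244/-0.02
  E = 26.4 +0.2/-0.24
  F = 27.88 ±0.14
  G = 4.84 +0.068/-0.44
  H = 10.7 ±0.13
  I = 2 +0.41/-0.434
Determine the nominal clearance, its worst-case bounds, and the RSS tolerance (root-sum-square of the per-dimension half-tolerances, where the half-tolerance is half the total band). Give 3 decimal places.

nominal=37.180 wc=[35.153,39.086] rss=0.719

Stack each dimension's contribution:
  +A: nom +25.000 → Σnom=25.000; wc +0.260/-0.046 → slack +0.260/-0.046; half-tol=0.153, Σhalf²=0.023409
  +B: nom +1.700 → Σnom=26.700; wc +0.130/-0.210 → slack +0.390/-0.256; half-tol=0.170, Σhalf²=0.052309
  -C: nom -19.200 → Σnom=7.500; wc +0.300/-0.391 → slack +0.690/-0.647; half-tol=0.346, Σhalf²=0.171679
  +D: nom +17.620 → Σnom=25.120; wc +0.244/-0.020 → slack +0.934/-0.667; half-tol=0.132, Σhalf²=0.189103
  +E: nom +26.400 → Σnom=51.520; wc +0.200/-0.240 → slack +1.134/-0.907; half-tol=0.220, Σhalf²=0.237503
  -F: nom -27.880 → Σnom=23.640; wc +0.140/-0.140 → slack +1.274/-1.047; half-tol=0.140, Σhalf²=0.257103
  +G: nom +4.840 → Σnom=28.480; wc +0.068/-0.440 → slack +1.342/-1.487; half-tol=0.254, Σhalf²=0.321619
  +H: nom +10.700 → Σnom=39.180; wc +0.130/-0.130 → slack +1.472/-1.617; half-tol=0.130, Σhalf²=0.338519
  -I: nom -2.000 → Σnom=37.180; wc +0.434/-0.410 → slack +1.906/-2.027; half-tol=0.422, Σhalf²=0.516603
Nominal = 37.180. Worst-case = [37.180 - 2.027, 37.180 + 1.906] = [35.153, 39.086]. RSS = √0.516603 = 0.719.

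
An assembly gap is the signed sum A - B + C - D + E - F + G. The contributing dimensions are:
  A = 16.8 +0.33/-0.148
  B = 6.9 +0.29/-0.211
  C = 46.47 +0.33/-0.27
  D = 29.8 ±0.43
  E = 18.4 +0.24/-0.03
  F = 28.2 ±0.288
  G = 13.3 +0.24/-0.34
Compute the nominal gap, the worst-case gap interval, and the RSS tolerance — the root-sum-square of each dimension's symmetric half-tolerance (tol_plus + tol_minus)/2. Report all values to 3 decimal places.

Stack each dimension's contribution:
  +A: nom +16.800 → Σnom=16.800; wc +0.330/-0.148 → slack +0.330/-0.148; half-tol=0.239, Σhalf²=0.057121
  -B: nom -6.900 → Σnom=9.900; wc +0.211/-0.290 → slack +0.541/-0.438; half-tol=0.251, Σhalf²=0.119871
  +C: nom +46.470 → Σnom=56.370; wc +0.330/-0.270 → slack +0.871/-0.708; half-tol=0.300, Σhalf²=0.209871
  -D: nom -29.800 → Σnom=26.570; wc +0.430/-0.430 → slack +1.301/-1.138; half-tol=0.430, Σhalf²=0.394771
  +E: nom +18.400 → Σnom=44.970; wc +0.240/-0.030 → slack +1.541/-1.168; half-tol=0.135, Σhalf²=0.412996
  -F: nom -28.200 → Σnom=16.770; wc +0.288/-0.288 → slack +1.829/-1.456; half-tol=0.288, Σhalf²=0.495940
  +G: nom +13.300 → Σnom=30.070; wc +0.240/-0.340 → slack +2.069/-1.796; half-tol=0.290, Σhalf²=0.580040
Nominal = 30.070. Worst-case = [30.070 - 1.796, 30.070 + 2.069] = [28.274, 32.139]. RSS = √0.580040 = 0.762.

nominal=30.070 wc=[28.274,32.139] rss=0.762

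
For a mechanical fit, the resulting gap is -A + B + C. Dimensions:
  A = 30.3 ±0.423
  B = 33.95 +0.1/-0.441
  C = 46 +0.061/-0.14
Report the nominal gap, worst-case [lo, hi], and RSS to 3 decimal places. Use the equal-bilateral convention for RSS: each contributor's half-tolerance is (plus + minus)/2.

Stack each dimension's contribution:
  -A: nom -30.300 → Σnom=-30.300; wc +0.423/-0.423 → slack +0.423/-0.423; half-tol=0.423, Σhalf²=0.178929
  +B: nom +33.950 → Σnom=3.650; wc +0.100/-0.441 → slack +0.523/-0.864; half-tol=0.271, Σhalf²=0.252099
  +C: nom +46.000 → Σnom=49.650; wc +0.061/-0.140 → slack +0.584/-1.004; half-tol=0.101, Σhalf²=0.262199
Nominal = 49.650. Worst-case = [49.650 - 1.004, 49.650 + 0.584] = [48.646, 50.234]. RSS = √0.262199 = 0.512.

nominal=49.650 wc=[48.646,50.234] rss=0.512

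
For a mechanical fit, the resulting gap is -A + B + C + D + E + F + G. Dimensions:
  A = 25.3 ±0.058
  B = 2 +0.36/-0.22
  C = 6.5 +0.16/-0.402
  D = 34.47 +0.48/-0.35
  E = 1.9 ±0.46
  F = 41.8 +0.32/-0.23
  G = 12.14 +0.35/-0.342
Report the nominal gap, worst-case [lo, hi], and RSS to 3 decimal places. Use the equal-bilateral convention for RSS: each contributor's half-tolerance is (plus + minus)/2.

nominal=73.510 wc=[71.448,75.698] rss=0.863

Stack each dimension's contribution:
  -A: nom -25.300 → Σnom=-25.300; wc +0.058/-0.058 → slack +0.058/-0.058; half-tol=0.058, Σhalf²=0.003364
  +B: nom +2.000 → Σnom=-23.300; wc +0.360/-0.220 → slack +0.418/-0.278; half-tol=0.290, Σhalf²=0.087464
  +C: nom +6.500 → Σnom=-16.800; wc +0.160/-0.402 → slack +0.578/-0.680; half-tol=0.281, Σhalf²=0.166425
  +D: nom +34.470 → Σnom=17.670; wc +0.480/-0.350 → slack +1.058/-1.030; half-tol=0.415, Σhalf²=0.338650
  +E: nom +1.900 → Σnom=19.570; wc +0.460/-0.460 → slack +1.518/-1.490; half-tol=0.460, Σhalf²=0.550250
  +F: nom +41.800 → Σnom=61.370; wc +0.320/-0.230 → slack +1.838/-1.720; half-tol=0.275, Σhalf²=0.625875
  +G: nom +12.140 → Σnom=73.510; wc +0.350/-0.342 → slack +2.188/-2.062; half-tol=0.346, Σhalf²=0.745591
Nominal = 73.510. Worst-case = [73.510 - 2.062, 73.510 + 2.188] = [71.448, 75.698]. RSS = √0.745591 = 0.863.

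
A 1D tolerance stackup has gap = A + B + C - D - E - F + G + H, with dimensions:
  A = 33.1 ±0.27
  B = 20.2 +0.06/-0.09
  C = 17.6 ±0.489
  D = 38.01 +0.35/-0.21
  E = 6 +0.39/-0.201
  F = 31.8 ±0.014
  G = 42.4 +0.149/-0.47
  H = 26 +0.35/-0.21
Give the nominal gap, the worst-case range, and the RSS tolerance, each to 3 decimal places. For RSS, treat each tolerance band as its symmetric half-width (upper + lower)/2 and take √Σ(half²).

Stack each dimension's contribution:
  +A: nom +33.100 → Σnom=33.100; wc +0.270/-0.270 → slack +0.270/-0.270; half-tol=0.270, Σhalf²=0.072900
  +B: nom +20.200 → Σnom=53.300; wc +0.060/-0.090 → slack +0.330/-0.360; half-tol=0.075, Σhalf²=0.078525
  +C: nom +17.600 → Σnom=70.900; wc +0.489/-0.489 → slack +0.819/-0.849; half-tol=0.489, Σhalf²=0.317646
  -D: nom -38.010 → Σnom=32.890; wc +0.210/-0.350 → slack +1.029/-1.199; half-tol=0.280, Σhalf²=0.396046
  -E: nom -6.000 → Σnom=26.890; wc +0.201/-0.390 → slack +1.230/-1.589; half-tol=0.295, Σhalf²=0.483366
  -F: nom -31.800 → Σnom=-4.910; wc +0.014/-0.014 → slack +1.244/-1.603; half-tol=0.014, Σhalf²=0.483562
  +G: nom +42.400 → Σnom=37.490; wc +0.149/-0.470 → slack +1.393/-2.073; half-tol=0.309, Σhalf²=0.579352
  +H: nom +26.000 → Σnom=63.490; wc +0.350/-0.210 → slack +1.743/-2.283; half-tol=0.280, Σhalf²=0.657752
Nominal = 63.490. Worst-case = [63.490 - 2.283, 63.490 + 1.743] = [61.207, 65.233]. RSS = √0.657752 = 0.811.

nominal=63.490 wc=[61.207,65.233] rss=0.811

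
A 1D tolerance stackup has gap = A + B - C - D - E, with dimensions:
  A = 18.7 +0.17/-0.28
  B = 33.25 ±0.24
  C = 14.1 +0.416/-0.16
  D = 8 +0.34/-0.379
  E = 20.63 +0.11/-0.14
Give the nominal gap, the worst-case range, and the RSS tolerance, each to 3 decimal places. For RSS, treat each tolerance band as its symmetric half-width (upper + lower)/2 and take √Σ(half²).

nominal=9.220 wc=[7.834,10.309] rss=0.580

Stack each dimension's contribution:
  +A: nom +18.700 → Σnom=18.700; wc +0.170/-0.280 → slack +0.170/-0.280; half-tol=0.225, Σhalf²=0.050625
  +B: nom +33.250 → Σnom=51.950; wc +0.240/-0.240 → slack +0.410/-0.520; half-tol=0.240, Σhalf²=0.108225
  -C: nom -14.100 → Σnom=37.850; wc +0.160/-0.416 → slack +0.570/-0.936; half-tol=0.288, Σhalf²=0.191169
  -D: nom -8.000 → Σnom=29.850; wc +0.379/-0.340 → slack +0.949/-1.276; half-tol=0.360, Σhalf²=0.320409
  -E: nom -20.630 → Σnom=9.220; wc +0.140/-0.110 → slack +1.089/-1.386; half-tol=0.125, Σhalf²=0.336034
Nominal = 9.220. Worst-case = [9.220 - 1.386, 9.220 + 1.089] = [7.834, 10.309]. RSS = √0.336034 = 0.580.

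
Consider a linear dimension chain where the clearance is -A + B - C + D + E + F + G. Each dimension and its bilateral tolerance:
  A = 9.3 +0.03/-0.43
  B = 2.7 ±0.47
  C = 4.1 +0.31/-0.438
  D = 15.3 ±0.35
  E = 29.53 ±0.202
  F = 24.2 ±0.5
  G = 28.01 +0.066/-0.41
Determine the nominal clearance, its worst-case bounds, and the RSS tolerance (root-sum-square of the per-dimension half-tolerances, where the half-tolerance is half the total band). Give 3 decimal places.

nominal=86.340 wc=[84.068,88.796] rss=0.940

Stack each dimension's contribution:
  -A: nom -9.300 → Σnom=-9.300; wc +0.430/-0.030 → slack +0.430/-0.030; half-tol=0.230, Σhalf²=0.052900
  +B: nom +2.700 → Σnom=-6.600; wc +0.470/-0.470 → slack +0.900/-0.500; half-tol=0.470, Σhalf²=0.273800
  -C: nom -4.100 → Σnom=-10.700; wc +0.438/-0.310 → slack +1.338/-0.810; half-tol=0.374, Σhalf²=0.413676
  +D: nom +15.300 → Σnom=4.600; wc +0.350/-0.350 → slack +1.688/-1.160; half-tol=0.350, Σhalf²=0.536176
  +E: nom +29.530 → Σnom=34.130; wc +0.202/-0.202 → slack +1.890/-1.362; half-tol=0.202, Σhalf²=0.576980
  +F: nom +24.200 → Σnom=58.330; wc +0.500/-0.500 → slack +2.390/-1.862; half-tol=0.500, Σhalf²=0.826980
  +G: nom +28.010 → Σnom=86.340; wc +0.066/-0.410 → slack +2.456/-2.272; half-tol=0.238, Σhalf²=0.883624
Nominal = 86.340. Worst-case = [86.340 - 2.272, 86.340 + 2.456] = [84.068, 88.796]. RSS = √0.883624 = 0.940.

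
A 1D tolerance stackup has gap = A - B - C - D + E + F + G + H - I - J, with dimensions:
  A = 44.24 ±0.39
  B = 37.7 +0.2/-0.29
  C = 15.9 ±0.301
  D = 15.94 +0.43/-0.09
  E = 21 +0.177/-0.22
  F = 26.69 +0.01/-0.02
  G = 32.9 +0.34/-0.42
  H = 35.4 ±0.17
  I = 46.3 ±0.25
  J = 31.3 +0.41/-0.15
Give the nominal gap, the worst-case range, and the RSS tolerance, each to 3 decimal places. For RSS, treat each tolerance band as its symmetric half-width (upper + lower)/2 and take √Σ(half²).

Stack each dimension's contribution:
  +A: nom +44.240 → Σnom=44.240; wc +0.390/-0.390 → slack +0.390/-0.390; half-tol=0.390, Σhalf²=0.152100
  -B: nom -37.700 → Σnom=6.540; wc +0.290/-0.200 → slack +0.680/-0.590; half-tol=0.245, Σhalf²=0.212125
  -C: nom -15.900 → Σnom=-9.360; wc +0.301/-0.301 → slack +0.981/-0.891; half-tol=0.301, Σhalf²=0.302726
  -D: nom -15.940 → Σnom=-25.300; wc +0.090/-0.430 → slack +1.071/-1.321; half-tol=0.260, Σhalf²=0.370326
  +E: nom +21.000 → Σnom=-4.300; wc +0.177/-0.220 → slack +1.248/-1.541; half-tol=0.199, Σhalf²=0.409728
  +F: nom +26.690 → Σnom=22.390; wc +0.010/-0.020 → slack +1.258/-1.561; half-tol=0.015, Σhalf²=0.409953
  +G: nom +32.900 → Σnom=55.290; wc +0.340/-0.420 → slack +1.598/-1.981; half-tol=0.380, Σhalf²=0.554353
  +H: nom +35.400 → Σnom=90.690; wc +0.170/-0.170 → slack +1.768/-2.151; half-tol=0.170, Σhalf²=0.583253
  -I: nom -46.300 → Σnom=44.390; wc +0.250/-0.250 → slack +2.018/-2.401; half-tol=0.250, Σhalf²=0.645753
  -J: nom -31.300 → Σnom=13.090; wc +0.150/-0.410 → slack +2.168/-2.811; half-tol=0.280, Σhalf²=0.724153
Nominal = 13.090. Worst-case = [13.090 - 2.811, 13.090 + 2.168] = [10.279, 15.258]. RSS = √0.724153 = 0.851.

nominal=13.090 wc=[10.279,15.258] rss=0.851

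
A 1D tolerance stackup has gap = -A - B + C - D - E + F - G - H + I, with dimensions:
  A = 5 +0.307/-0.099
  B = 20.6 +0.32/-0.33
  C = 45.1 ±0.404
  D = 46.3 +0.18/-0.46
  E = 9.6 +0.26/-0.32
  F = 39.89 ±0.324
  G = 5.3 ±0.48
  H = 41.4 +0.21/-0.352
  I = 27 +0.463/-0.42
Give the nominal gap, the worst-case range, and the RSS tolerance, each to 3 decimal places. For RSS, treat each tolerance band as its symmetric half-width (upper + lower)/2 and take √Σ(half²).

nominal=-16.210 wc=[-19.115,-12.978] rss=1.052

Stack each dimension's contribution:
  -A: nom -5.000 → Σnom=-5.000; wc +0.099/-0.307 → slack +0.099/-0.307; half-tol=0.203, Σhalf²=0.041209
  -B: nom -20.600 → Σnom=-25.600; wc +0.330/-0.320 → slack +0.429/-0.627; half-tol=0.325, Σhalf²=0.146834
  +C: nom +45.100 → Σnom=19.500; wc +0.404/-0.404 → slack +0.833/-1.031; half-tol=0.404, Σhalf²=0.310050
  -D: nom -46.300 → Σnom=-26.800; wc +0.460/-0.180 → slack +1.293/-1.211; half-tol=0.320, Σhalf²=0.412450
  -E: nom -9.600 → Σnom=-36.400; wc +0.320/-0.260 → slack +1.613/-1.471; half-tol=0.290, Σhalf²=0.496550
  +F: nom +39.890 → Σnom=3.490; wc +0.324/-0.324 → slack +1.937/-1.795; half-tol=0.324, Σhalf²=0.601526
  -G: nom -5.300 → Σnom=-1.810; wc +0.480/-0.480 → slack +2.417/-2.275; half-tol=0.480, Σhalf²=0.831926
  -H: nom -41.400 → Σnom=-43.210; wc +0.352/-0.210 → slack +2.769/-2.485; half-tol=0.281, Σhalf²=0.910887
  +I: nom +27.000 → Σnom=-16.210; wc +0.463/-0.420 → slack +3.232/-2.905; half-tol=0.442, Σhalf²=1.105809
Nominal = -16.210. Worst-case = [-16.210 - 2.905, -16.210 + 3.232] = [-19.115, -12.978]. RSS = √1.105809 = 1.052.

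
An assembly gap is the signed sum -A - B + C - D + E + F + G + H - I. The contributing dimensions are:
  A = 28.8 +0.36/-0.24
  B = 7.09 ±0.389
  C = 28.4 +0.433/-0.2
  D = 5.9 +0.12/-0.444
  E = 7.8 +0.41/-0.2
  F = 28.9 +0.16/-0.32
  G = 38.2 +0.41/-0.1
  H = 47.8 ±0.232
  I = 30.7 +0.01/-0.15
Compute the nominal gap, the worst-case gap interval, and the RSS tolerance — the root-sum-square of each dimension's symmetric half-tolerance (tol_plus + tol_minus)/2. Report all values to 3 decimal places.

Stack each dimension's contribution:
  -A: nom -28.800 → Σnom=-28.800; wc +0.240/-0.360 → slack +0.240/-0.360; half-tol=0.300, Σhalf²=0.090000
  -B: nom -7.090 → Σnom=-35.890; wc +0.389/-0.389 → slack +0.629/-0.749; half-tol=0.389, Σhalf²=0.241321
  +C: nom +28.400 → Σnom=-7.490; wc +0.433/-0.200 → slack +1.062/-0.949; half-tol=0.317, Σhalf²=0.341493
  -D: nom -5.900 → Σnom=-13.390; wc +0.444/-0.120 → slack +1.506/-1.069; half-tol=0.282, Σhalf²=0.421017
  +E: nom +7.800 → Σnom=-5.590; wc +0.410/-0.200 → slack +1.916/-1.269; half-tol=0.305, Σhalf²=0.514042
  +F: nom +28.900 → Σnom=23.310; wc +0.160/-0.320 → slack +2.076/-1.589; half-tol=0.240, Σhalf²=0.571642
  +G: nom +38.200 → Σnom=61.510; wc +0.410/-0.100 → slack +2.486/-1.689; half-tol=0.255, Σhalf²=0.636667
  +H: nom +47.800 → Σnom=109.310; wc +0.232/-0.232 → slack +2.718/-1.921; half-tol=0.232, Σhalf²=0.690491
  -I: nom -30.700 → Σnom=78.610; wc +0.150/-0.010 → slack +2.868/-1.931; half-tol=0.080, Σhalf²=0.696891
Nominal = 78.610. Worst-case = [78.610 - 1.931, 78.610 + 2.868] = [76.679, 81.478]. RSS = √0.696891 = 0.835.

nominal=78.610 wc=[76.679,81.478] rss=0.835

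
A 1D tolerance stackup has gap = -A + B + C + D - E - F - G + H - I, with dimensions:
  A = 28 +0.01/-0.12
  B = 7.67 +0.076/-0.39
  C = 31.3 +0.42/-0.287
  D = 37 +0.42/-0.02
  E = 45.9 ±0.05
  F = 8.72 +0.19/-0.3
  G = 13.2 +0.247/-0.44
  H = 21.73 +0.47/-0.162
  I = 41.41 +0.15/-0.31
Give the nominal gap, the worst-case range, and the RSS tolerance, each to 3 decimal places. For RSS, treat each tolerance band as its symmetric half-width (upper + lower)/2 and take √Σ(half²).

Stack each dimension's contribution:
  -A: nom -28.000 → Σnom=-28.000; wc +0.120/-0.010 → slack +0.120/-0.010; half-tol=0.065, Σhalf²=0.004225
  +B: nom +7.670 → Σnom=-20.330; wc +0.076/-0.390 → slack +0.196/-0.400; half-tol=0.233, Σhalf²=0.058514
  +C: nom +31.300 → Σnom=10.970; wc +0.420/-0.287 → slack +0.616/-0.687; half-tol=0.353, Σhalf²=0.183476
  +D: nom +37.000 → Σnom=47.970; wc +0.420/-0.020 → slack +1.036/-0.707; half-tol=0.220, Σhalf²=0.231876
  -E: nom -45.900 → Σnom=2.070; wc +0.050/-0.050 → slack +1.086/-0.757; half-tol=0.050, Σhalf²=0.234376
  -F: nom -8.720 → Σnom=-6.650; wc +0.300/-0.190 → slack +1.386/-0.947; half-tol=0.245, Σhalf²=0.294401
  -G: nom -13.200 → Σnom=-19.850; wc +0.440/-0.247 → slack +1.826/-1.194; half-tol=0.344, Σhalf²=0.412393
  +H: nom +21.730 → Σnom=1.880; wc +0.470/-0.162 → slack +2.296/-1.356; half-tol=0.316, Σhalf²=0.512250
  -I: nom -41.410 → Σnom=-39.530; wc +0.310/-0.150 → slack +2.606/-1.506; half-tol=0.230, Σhalf²=0.565149
Nominal = -39.530. Worst-case = [-39.530 - 1.506, -39.530 + 2.606] = [-41.036, -36.924]. RSS = √0.565149 = 0.752.

nominal=-39.530 wc=[-41.036,-36.924] rss=0.752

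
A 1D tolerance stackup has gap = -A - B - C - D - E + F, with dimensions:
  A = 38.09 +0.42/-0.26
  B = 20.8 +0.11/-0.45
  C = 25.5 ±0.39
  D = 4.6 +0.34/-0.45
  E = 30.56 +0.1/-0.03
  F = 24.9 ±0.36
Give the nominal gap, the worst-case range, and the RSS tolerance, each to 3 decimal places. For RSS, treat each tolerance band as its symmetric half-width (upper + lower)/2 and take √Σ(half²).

nominal=-94.650 wc=[-96.370,-92.710] rss=0.797

Stack each dimension's contribution:
  -A: nom -38.090 → Σnom=-38.090; wc +0.260/-0.420 → slack +0.260/-0.420; half-tol=0.340, Σhalf²=0.115600
  -B: nom -20.800 → Σnom=-58.890; wc +0.450/-0.110 → slack +0.710/-0.530; half-tol=0.280, Σhalf²=0.194000
  -C: nom -25.500 → Σnom=-84.390; wc +0.390/-0.390 → slack +1.100/-0.920; half-tol=0.390, Σhalf²=0.346100
  -D: nom -4.600 → Σnom=-88.990; wc +0.450/-0.340 → slack +1.550/-1.260; half-tol=0.395, Σhalf²=0.502125
  -E: nom -30.560 → Σnom=-119.550; wc +0.030/-0.100 → slack +1.580/-1.360; half-tol=0.065, Σhalf²=0.506350
  +F: nom +24.900 → Σnom=-94.650; wc +0.360/-0.360 → slack +1.940/-1.720; half-tol=0.360, Σhalf²=0.635950
Nominal = -94.650. Worst-case = [-94.650 - 1.720, -94.650 + 1.940] = [-96.370, -92.710]. RSS = √0.635950 = 0.797.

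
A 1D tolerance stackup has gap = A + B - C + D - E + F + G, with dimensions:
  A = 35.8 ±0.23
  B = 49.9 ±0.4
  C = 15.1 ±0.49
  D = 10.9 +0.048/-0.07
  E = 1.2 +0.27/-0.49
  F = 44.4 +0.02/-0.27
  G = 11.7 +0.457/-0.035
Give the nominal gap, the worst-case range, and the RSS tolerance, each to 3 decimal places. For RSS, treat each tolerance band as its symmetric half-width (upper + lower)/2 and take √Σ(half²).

Stack each dimension's contribution:
  +A: nom +35.800 → Σnom=35.800; wc +0.230/-0.230 → slack +0.230/-0.230; half-tol=0.230, Σhalf²=0.052900
  +B: nom +49.900 → Σnom=85.700; wc +0.400/-0.400 → slack +0.630/-0.630; half-tol=0.400, Σhalf²=0.212900
  -C: nom -15.100 → Σnom=70.600; wc +0.490/-0.490 → slack +1.120/-1.120; half-tol=0.490, Σhalf²=0.453000
  +D: nom +10.900 → Σnom=81.500; wc +0.048/-0.070 → slack +1.168/-1.190; half-tol=0.059, Σhalf²=0.456481
  -E: nom -1.200 → Σnom=80.300; wc +0.490/-0.270 → slack +1.658/-1.460; half-tol=0.380, Σhalf²=0.600881
  +F: nom +44.400 → Σnom=124.700; wc +0.020/-0.270 → slack +1.678/-1.730; half-tol=0.145, Σhalf²=0.621906
  +G: nom +11.700 → Σnom=136.400; wc +0.457/-0.035 → slack +2.135/-1.765; half-tol=0.246, Σhalf²=0.682422
Nominal = 136.400. Worst-case = [136.400 - 1.765, 136.400 + 2.135] = [134.635, 138.535]. RSS = √0.682422 = 0.826.

nominal=136.400 wc=[134.635,138.535] rss=0.826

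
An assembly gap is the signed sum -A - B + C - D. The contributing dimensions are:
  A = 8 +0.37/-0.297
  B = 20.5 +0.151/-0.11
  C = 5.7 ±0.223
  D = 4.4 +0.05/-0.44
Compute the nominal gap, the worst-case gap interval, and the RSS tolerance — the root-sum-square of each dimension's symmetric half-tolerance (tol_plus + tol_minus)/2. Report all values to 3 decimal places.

Stack each dimension's contribution:
  -A: nom -8.000 → Σnom=-8.000; wc +0.297/-0.370 → slack +0.297/-0.370; half-tol=0.334, Σhalf²=0.111222
  -B: nom -20.500 → Σnom=-28.500; wc +0.110/-0.151 → slack +0.407/-0.521; half-tol=0.131, Σhalf²=0.128253
  +C: nom +5.700 → Σnom=-22.800; wc +0.223/-0.223 → slack +0.630/-0.744; half-tol=0.223, Σhalf²=0.177982
  -D: nom -4.400 → Σnom=-27.200; wc +0.440/-0.050 → slack +1.070/-0.794; half-tol=0.245, Σhalf²=0.238007
Nominal = -27.200. Worst-case = [-27.200 - 0.794, -27.200 + 1.070] = [-27.994, -26.130]. RSS = √0.238007 = 0.488.

nominal=-27.200 wc=[-27.994,-26.130] rss=0.488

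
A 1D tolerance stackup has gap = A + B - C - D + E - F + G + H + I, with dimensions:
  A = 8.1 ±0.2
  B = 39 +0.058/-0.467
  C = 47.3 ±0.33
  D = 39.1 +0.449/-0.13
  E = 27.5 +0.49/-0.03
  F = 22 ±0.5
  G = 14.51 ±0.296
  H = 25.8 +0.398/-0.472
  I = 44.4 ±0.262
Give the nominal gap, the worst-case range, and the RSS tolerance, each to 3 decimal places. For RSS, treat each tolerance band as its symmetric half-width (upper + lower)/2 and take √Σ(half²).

Stack each dimension's contribution:
  +A: nom +8.100 → Σnom=8.100; wc +0.200/-0.200 → slack +0.200/-0.200; half-tol=0.200, Σhalf²=0.040000
  +B: nom +39.000 → Σnom=47.100; wc +0.058/-0.467 → slack +0.258/-0.667; half-tol=0.263, Σhalf²=0.108906
  -C: nom -47.300 → Σnom=-0.200; wc +0.330/-0.330 → slack +0.588/-0.997; half-tol=0.330, Σhalf²=0.217806
  -D: nom -39.100 → Σnom=-39.300; wc +0.130/-0.449 → slack +0.718/-1.446; half-tol=0.289, Σhalf²=0.301617
  +E: nom +27.500 → Σnom=-11.800; wc +0.490/-0.030 → slack +1.208/-1.476; half-tol=0.260, Σhalf²=0.369217
  -F: nom -22.000 → Σnom=-33.800; wc +0.500/-0.500 → slack +1.708/-1.976; half-tol=0.500, Σhalf²=0.619217
  +G: nom +14.510 → Σnom=-19.290; wc +0.296/-0.296 → slack +2.004/-2.272; half-tol=0.296, Σhalf²=0.706833
  +H: nom +25.800 → Σnom=6.510; wc +0.398/-0.472 → slack +2.402/-2.744; half-tol=0.435, Σhalf²=0.896058
  +I: nom +44.400 → Σnom=50.910; wc +0.262/-0.262 → slack +2.664/-3.006; half-tol=0.262, Σhalf²=0.964702
Nominal = 50.910. Worst-case = [50.910 - 3.006, 50.910 + 2.664] = [47.904, 53.574]. RSS = √0.964702 = 0.982.

nominal=50.910 wc=[47.904,53.574] rss=0.982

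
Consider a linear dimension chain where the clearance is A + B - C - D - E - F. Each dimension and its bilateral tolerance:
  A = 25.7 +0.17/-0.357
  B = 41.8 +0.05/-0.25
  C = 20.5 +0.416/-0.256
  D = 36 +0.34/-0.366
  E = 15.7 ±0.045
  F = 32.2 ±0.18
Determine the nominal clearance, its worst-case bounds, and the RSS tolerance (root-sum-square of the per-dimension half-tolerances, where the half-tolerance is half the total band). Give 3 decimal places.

Stack each dimension's contribution:
  +A: nom +25.700 → Σnom=25.700; wc +0.170/-0.357 → slack +0.170/-0.357; half-tol=0.264, Σhalf²=0.069432
  +B: nom +41.800 → Σnom=67.500; wc +0.050/-0.250 → slack +0.220/-0.607; half-tol=0.150, Σhalf²=0.091932
  -C: nom -20.500 → Σnom=47.000; wc +0.256/-0.416 → slack +0.476/-1.023; half-tol=0.336, Σhalf²=0.204828
  -D: nom -36.000 → Σnom=11.000; wc +0.366/-0.340 → slack +0.842/-1.363; half-tol=0.353, Σhalf²=0.329437
  -E: nom -15.700 → Σnom=-4.700; wc +0.045/-0.045 → slack +0.887/-1.408; half-tol=0.045, Σhalf²=0.331462
  -F: nom -32.200 → Σnom=-36.900; wc +0.180/-0.180 → slack +1.067/-1.588; half-tol=0.180, Σhalf²=0.363862
Nominal = -36.900. Worst-case = [-36.900 - 1.588, -36.900 + 1.067] = [-38.488, -35.833]. RSS = √0.363862 = 0.603.

nominal=-36.900 wc=[-38.488,-35.833] rss=0.603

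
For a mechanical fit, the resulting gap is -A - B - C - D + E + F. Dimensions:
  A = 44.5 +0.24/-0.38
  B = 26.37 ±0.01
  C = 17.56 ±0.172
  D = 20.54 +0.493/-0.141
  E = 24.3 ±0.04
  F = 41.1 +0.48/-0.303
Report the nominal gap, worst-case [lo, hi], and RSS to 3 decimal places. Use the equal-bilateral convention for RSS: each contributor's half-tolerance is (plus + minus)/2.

Stack each dimension's contribution:
  -A: nom -44.500 → Σnom=-44.500; wc +0.380/-0.240 → slack +0.380/-0.240; half-tol=0.310, Σhalf²=0.096100
  -B: nom -26.370 → Σnom=-70.870; wc +0.010/-0.010 → slack +0.390/-0.250; half-tol=0.010, Σhalf²=0.096200
  -C: nom -17.560 → Σnom=-88.430; wc +0.172/-0.172 → slack +0.562/-0.422; half-tol=0.172, Σhalf²=0.125784
  -D: nom -20.540 → Σnom=-108.970; wc +0.141/-0.493 → slack +0.703/-0.915; half-tol=0.317, Σhalf²=0.226273
  +E: nom +24.300 → Σnom=-84.670; wc +0.040/-0.040 → slack +0.743/-0.955; half-tol=0.040, Σhalf²=0.227873
  +F: nom +41.100 → Σnom=-43.570; wc +0.480/-0.303 → slack +1.223/-1.258; half-tol=0.391, Σhalf²=0.381145
Nominal = -43.570. Worst-case = [-43.570 - 1.258, -43.570 + 1.223] = [-44.828, -42.347]. RSS = √0.381145 = 0.617.

nominal=-43.570 wc=[-44.828,-42.347] rss=0.617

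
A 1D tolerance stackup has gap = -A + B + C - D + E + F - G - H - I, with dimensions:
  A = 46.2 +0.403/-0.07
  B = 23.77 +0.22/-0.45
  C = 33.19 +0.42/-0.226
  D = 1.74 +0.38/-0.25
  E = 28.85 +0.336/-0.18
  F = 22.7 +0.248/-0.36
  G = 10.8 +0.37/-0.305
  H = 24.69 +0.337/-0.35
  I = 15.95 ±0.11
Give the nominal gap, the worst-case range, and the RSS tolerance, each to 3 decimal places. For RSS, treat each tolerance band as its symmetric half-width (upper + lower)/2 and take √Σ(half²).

nominal=9.130 wc=[6.314,11.439] rss=0.880

Stack each dimension's contribution:
  -A: nom -46.200 → Σnom=-46.200; wc +0.070/-0.403 → slack +0.070/-0.403; half-tol=0.237, Σhalf²=0.055932
  +B: nom +23.770 → Σnom=-22.430; wc +0.220/-0.450 → slack +0.290/-0.853; half-tol=0.335, Σhalf²=0.168157
  +C: nom +33.190 → Σnom=10.760; wc +0.420/-0.226 → slack +0.710/-1.079; half-tol=0.323, Σhalf²=0.272486
  -D: nom -1.740 → Σnom=9.020; wc +0.250/-0.380 → slack +0.960/-1.459; half-tol=0.315, Σhalf²=0.371711
  +E: nom +28.850 → Σnom=37.870; wc +0.336/-0.180 → slack +1.296/-1.639; half-tol=0.258, Σhalf²=0.438275
  +F: nom +22.700 → Σnom=60.570; wc +0.248/-0.360 → slack +1.544/-1.999; half-tol=0.304, Σhalf²=0.530691
  -G: nom -10.800 → Σnom=49.770; wc +0.305/-0.370 → slack +1.849/-2.369; half-tol=0.338, Σhalf²=0.644598
  -H: nom -24.690 → Σnom=25.080; wc +0.350/-0.337 → slack +2.199/-2.706; half-tol=0.344, Σhalf²=0.762590
  -I: nom -15.950 → Σnom=9.130; wc +0.110/-0.110 → slack +2.309/-2.816; half-tol=0.110, Σhalf²=0.774690
Nominal = 9.130. Worst-case = [9.130 - 2.816, 9.130 + 2.309] = [6.314, 11.439]. RSS = √0.774690 = 0.880.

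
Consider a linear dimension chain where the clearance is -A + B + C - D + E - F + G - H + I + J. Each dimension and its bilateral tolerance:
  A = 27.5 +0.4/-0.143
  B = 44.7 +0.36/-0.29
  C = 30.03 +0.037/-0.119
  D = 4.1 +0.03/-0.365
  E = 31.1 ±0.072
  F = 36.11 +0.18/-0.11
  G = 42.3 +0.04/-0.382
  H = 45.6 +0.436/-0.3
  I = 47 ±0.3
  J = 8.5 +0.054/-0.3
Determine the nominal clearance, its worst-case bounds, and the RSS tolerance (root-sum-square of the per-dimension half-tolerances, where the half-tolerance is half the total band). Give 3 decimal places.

Stack each dimension's contribution:
  -A: nom -27.500 → Σnom=-27.500; wc +0.143/-0.400 → slack +0.143/-0.400; half-tol=0.272, Σhalf²=0.073712
  +B: nom +44.700 → Σnom=17.200; wc +0.360/-0.290 → slack +0.503/-0.690; half-tol=0.325, Σhalf²=0.179337
  +C: nom +30.030 → Σnom=47.230; wc +0.037/-0.119 → slack +0.540/-0.809; half-tol=0.078, Σhalf²=0.185421
  -D: nom -4.100 → Σnom=43.130; wc +0.365/-0.030 → slack +0.905/-0.839; half-tol=0.198, Σhalf²=0.224428
  +E: nom +31.100 → Σnom=74.230; wc +0.072/-0.072 → slack +0.977/-0.911; half-tol=0.072, Σhalf²=0.229611
  -F: nom -36.110 → Σnom=38.120; wc +0.110/-0.180 → slack +1.087/-1.091; half-tol=0.145, Σhalf²=0.250636
  +G: nom +42.300 → Σnom=80.420; wc +0.040/-0.382 → slack +1.127/-1.473; half-tol=0.211, Σhalf²=0.295157
  -H: nom -45.600 → Σnom=34.820; wc +0.300/-0.436 → slack +1.427/-1.909; half-tol=0.368, Σhalf²=0.430581
  +I: nom +47.000 → Σnom=81.820; wc +0.300/-0.300 → slack +1.727/-2.209; half-tol=0.300, Σhalf²=0.520581
  +J: nom +8.500 → Σnom=90.320; wc +0.054/-0.300 → slack +1.781/-2.509; half-tol=0.177, Σhalf²=0.551910
Nominal = 90.320. Worst-case = [90.320 - 2.509, 90.320 + 1.781] = [87.811, 92.101]. RSS = √0.551910 = 0.743.

nominal=90.320 wc=[87.811,92.101] rss=0.743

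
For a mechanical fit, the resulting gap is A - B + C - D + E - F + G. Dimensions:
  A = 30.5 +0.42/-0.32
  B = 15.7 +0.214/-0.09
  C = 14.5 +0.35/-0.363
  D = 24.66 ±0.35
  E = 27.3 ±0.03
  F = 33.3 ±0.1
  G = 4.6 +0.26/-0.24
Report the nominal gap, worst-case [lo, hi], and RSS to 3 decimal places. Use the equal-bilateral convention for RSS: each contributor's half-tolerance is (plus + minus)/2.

Stack each dimension's contribution:
  +A: nom +30.500 → Σnom=30.500; wc +0.420/-0.320 → slack +0.420/-0.320; half-tol=0.370, Σhalf²=0.136900
  -B: nom -15.700 → Σnom=14.800; wc +0.090/-0.214 → slack +0.510/-0.534; half-tol=0.152, Σhalf²=0.160004
  +C: nom +14.500 → Σnom=29.300; wc +0.350/-0.363 → slack +0.860/-0.897; half-tol=0.356, Σhalf²=0.287096
  -D: nom -24.660 → Σnom=4.640; wc +0.350/-0.350 → slack +1.210/-1.247; half-tol=0.350, Σhalf²=0.409596
  +E: nom +27.300 → Σnom=31.940; wc +0.030/-0.030 → slack +1.240/-1.277; half-tol=0.030, Σhalf²=0.410496
  -F: nom -33.300 → Σnom=-1.360; wc +0.100/-0.100 → slack +1.340/-1.377; half-tol=0.100, Σhalf²=0.420496
  +G: nom +4.600 → Σnom=3.240; wc +0.260/-0.240 → slack +1.600/-1.617; half-tol=0.250, Σhalf²=0.482996
Nominal = 3.240. Worst-case = [3.240 - 1.617, 3.240 + 1.600] = [1.623, 4.840]. RSS = √0.482996 = 0.695.

nominal=3.240 wc=[1.623,4.840] rss=0.695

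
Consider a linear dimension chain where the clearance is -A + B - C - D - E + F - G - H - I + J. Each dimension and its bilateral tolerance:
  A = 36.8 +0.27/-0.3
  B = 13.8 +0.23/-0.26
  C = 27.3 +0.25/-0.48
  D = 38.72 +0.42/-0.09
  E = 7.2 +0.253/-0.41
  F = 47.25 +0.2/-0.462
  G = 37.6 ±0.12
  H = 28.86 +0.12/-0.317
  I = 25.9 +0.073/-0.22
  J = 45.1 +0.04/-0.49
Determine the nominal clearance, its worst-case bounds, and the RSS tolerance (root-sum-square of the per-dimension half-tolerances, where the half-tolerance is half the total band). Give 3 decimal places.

nominal=-96.230 wc=[-98.948,-93.823] rss=0.844

Stack each dimension's contribution:
  -A: nom -36.800 → Σnom=-36.800; wc +0.300/-0.270 → slack +0.300/-0.270; half-tol=0.285, Σhalf²=0.081225
  +B: nom +13.800 → Σnom=-23.000; wc +0.230/-0.260 → slack +0.530/-0.530; half-tol=0.245, Σhalf²=0.141250
  -C: nom -27.300 → Σnom=-50.300; wc +0.480/-0.250 → slack +1.010/-0.780; half-tol=0.365, Σhalf²=0.274475
  -D: nom -38.720 → Σnom=-89.020; wc +0.090/-0.420 → slack +1.100/-1.200; half-tol=0.255, Σhalf²=0.339500
  -E: nom -7.200 → Σnom=-96.220; wc +0.410/-0.253 → slack +1.510/-1.453; half-tol=0.332, Σhalf²=0.449392
  +F: nom +47.250 → Σnom=-48.970; wc +0.200/-0.462 → slack +1.710/-1.915; half-tol=0.331, Σhalf²=0.558953
  -G: nom -37.600 → Σnom=-86.570; wc +0.120/-0.120 → slack +1.830/-2.035; half-tol=0.120, Σhalf²=0.573353
  -H: nom -28.860 → Σnom=-115.430; wc +0.317/-0.120 → slack +2.147/-2.155; half-tol=0.218, Σhalf²=0.621096
  -I: nom -25.900 → Σnom=-141.330; wc +0.220/-0.073 → slack +2.367/-2.228; half-tol=0.146, Σhalf²=0.642558
  +J: nom +45.100 → Σnom=-96.230; wc +0.040/-0.490 → slack +2.407/-2.718; half-tol=0.265, Σhalf²=0.712783
Nominal = -96.230. Worst-case = [-96.230 - 2.718, -96.230 + 2.407] = [-98.948, -93.823]. RSS = √0.712783 = 0.844.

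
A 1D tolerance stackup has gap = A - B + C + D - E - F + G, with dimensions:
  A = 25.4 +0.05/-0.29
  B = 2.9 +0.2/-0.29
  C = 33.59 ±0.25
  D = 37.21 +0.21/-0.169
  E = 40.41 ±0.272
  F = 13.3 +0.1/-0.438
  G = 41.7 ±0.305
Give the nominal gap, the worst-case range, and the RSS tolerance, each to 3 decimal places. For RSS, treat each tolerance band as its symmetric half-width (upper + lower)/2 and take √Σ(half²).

Stack each dimension's contribution:
  +A: nom +25.400 → Σnom=25.400; wc +0.050/-0.290 → slack +0.050/-0.290; half-tol=0.170, Σhalf²=0.028900
  -B: nom -2.900 → Σnom=22.500; wc +0.290/-0.200 → slack +0.340/-0.490; half-tol=0.245, Σhalf²=0.088925
  +C: nom +33.590 → Σnom=56.090; wc +0.250/-0.250 → slack +0.590/-0.740; half-tol=0.250, Σhalf²=0.151425
  +D: nom +37.210 → Σnom=93.300; wc +0.210/-0.169 → slack +0.800/-0.909; half-tol=0.190, Σhalf²=0.187335
  -E: nom -40.410 → Σnom=52.890; wc +0.272/-0.272 → slack +1.072/-1.181; half-tol=0.272, Σhalf²=0.261319
  -F: nom -13.300 → Σnom=39.590; wc +0.438/-0.100 → slack +1.510/-1.281; half-tol=0.269, Σhalf²=0.333680
  +G: nom +41.700 → Σnom=81.290; wc +0.305/-0.305 → slack +1.815/-1.586; half-tol=0.305, Σhalf²=0.426705
Nominal = 81.290. Worst-case = [81.290 - 1.586, 81.290 + 1.815] = [79.704, 83.105]. RSS = √0.426705 = 0.653.

nominal=81.290 wc=[79.704,83.105] rss=0.653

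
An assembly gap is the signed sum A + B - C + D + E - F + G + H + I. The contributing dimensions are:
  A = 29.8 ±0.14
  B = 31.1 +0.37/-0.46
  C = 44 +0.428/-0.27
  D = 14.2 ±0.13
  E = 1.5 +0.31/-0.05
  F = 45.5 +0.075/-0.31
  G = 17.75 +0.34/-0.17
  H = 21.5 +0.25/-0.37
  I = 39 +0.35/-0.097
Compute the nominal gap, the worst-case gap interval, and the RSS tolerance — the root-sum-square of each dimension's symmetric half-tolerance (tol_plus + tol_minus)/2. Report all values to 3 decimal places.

Stack each dimension's contribution:
  +A: nom +29.800 → Σnom=29.800; wc +0.140/-0.140 → slack +0.140/-0.140; half-tol=0.140, Σhalf²=0.019600
  +B: nom +31.100 → Σnom=60.900; wc +0.370/-0.460 → slack +0.510/-0.600; half-tol=0.415, Σhalf²=0.191825
  -C: nom -44.000 → Σnom=16.900; wc +0.270/-0.428 → slack +0.780/-1.028; half-tol=0.349, Σhalf²=0.313626
  +D: nom +14.200 → Σnom=31.100; wc +0.130/-0.130 → slack +0.910/-1.158; half-tol=0.130, Σhalf²=0.330526
  +E: nom +1.500 → Σnom=32.600; wc +0.310/-0.050 → slack +1.220/-1.208; half-tol=0.180, Σhalf²=0.362926
  -F: nom -45.500 → Σnom=-12.900; wc +0.310/-0.075 → slack +1.530/-1.283; half-tol=0.193, Σhalf²=0.399982
  +G: nom +17.750 → Σnom=4.850; wc +0.340/-0.170 → slack +1.870/-1.453; half-tol=0.255, Σhalf²=0.465007
  +H: nom +21.500 → Σnom=26.350; wc +0.250/-0.370 → slack +2.120/-1.823; half-tol=0.310, Σhalf²=0.561107
  +I: nom +39.000 → Σnom=65.350; wc +0.350/-0.097 → slack +2.470/-1.920; half-tol=0.223, Σhalf²=0.611060
Nominal = 65.350. Worst-case = [65.350 - 1.920, 65.350 + 2.470] = [63.430, 67.820]. RSS = √0.611060 = 0.782.

nominal=65.350 wc=[63.430,67.820] rss=0.782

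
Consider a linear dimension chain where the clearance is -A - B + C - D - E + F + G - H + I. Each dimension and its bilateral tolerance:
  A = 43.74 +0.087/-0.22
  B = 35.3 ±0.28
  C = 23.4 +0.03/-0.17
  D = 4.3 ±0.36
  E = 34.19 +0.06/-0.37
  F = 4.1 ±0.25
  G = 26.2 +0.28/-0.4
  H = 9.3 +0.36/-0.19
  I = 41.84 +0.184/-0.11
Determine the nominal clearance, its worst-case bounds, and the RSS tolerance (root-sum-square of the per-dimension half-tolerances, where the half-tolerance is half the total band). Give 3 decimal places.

Stack each dimension's contribution:
  -A: nom -43.740 → Σnom=-43.740; wc +0.220/-0.087 → slack +0.220/-0.087; half-tol=0.153, Σhalf²=0.023562
  -B: nom -35.300 → Σnom=-79.040; wc +0.280/-0.280 → slack +0.500/-0.367; half-tol=0.280, Σhalf²=0.101962
  +C: nom +23.400 → Σnom=-55.640; wc +0.030/-0.170 → slack +0.530/-0.537; half-tol=0.100, Σhalf²=0.111962
  -D: nom -4.300 → Σnom=-59.940; wc +0.360/-0.360 → slack +0.890/-0.897; half-tol=0.360, Σhalf²=0.241562
  -E: nom -34.190 → Σnom=-94.130; wc +0.370/-0.060 → slack +1.260/-0.957; half-tol=0.215, Σhalf²=0.287787
  +F: nom +4.100 → Σnom=-90.030; wc +0.250/-0.250 → slack +1.510/-1.207; half-tol=0.250, Σhalf²=0.350287
  +G: nom +26.200 → Σnom=-63.830; wc +0.280/-0.400 → slack +1.790/-1.607; half-tol=0.340, Σhalf²=0.465887
  -H: nom -9.300 → Σnom=-73.130; wc +0.190/-0.360 → slack +1.980/-1.967; half-tol=0.275, Σhalf²=0.541512
  +I: nom +41.840 → Σnom=-31.290; wc +0.184/-0.110 → slack +2.164/-2.077; half-tol=0.147, Σhalf²=0.563121
Nominal = -31.290. Worst-case = [-31.290 - 2.077, -31.290 + 2.164] = [-33.367, -29.126]. RSS = √0.563121 = 0.750.

nominal=-31.290 wc=[-33.367,-29.126] rss=0.750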